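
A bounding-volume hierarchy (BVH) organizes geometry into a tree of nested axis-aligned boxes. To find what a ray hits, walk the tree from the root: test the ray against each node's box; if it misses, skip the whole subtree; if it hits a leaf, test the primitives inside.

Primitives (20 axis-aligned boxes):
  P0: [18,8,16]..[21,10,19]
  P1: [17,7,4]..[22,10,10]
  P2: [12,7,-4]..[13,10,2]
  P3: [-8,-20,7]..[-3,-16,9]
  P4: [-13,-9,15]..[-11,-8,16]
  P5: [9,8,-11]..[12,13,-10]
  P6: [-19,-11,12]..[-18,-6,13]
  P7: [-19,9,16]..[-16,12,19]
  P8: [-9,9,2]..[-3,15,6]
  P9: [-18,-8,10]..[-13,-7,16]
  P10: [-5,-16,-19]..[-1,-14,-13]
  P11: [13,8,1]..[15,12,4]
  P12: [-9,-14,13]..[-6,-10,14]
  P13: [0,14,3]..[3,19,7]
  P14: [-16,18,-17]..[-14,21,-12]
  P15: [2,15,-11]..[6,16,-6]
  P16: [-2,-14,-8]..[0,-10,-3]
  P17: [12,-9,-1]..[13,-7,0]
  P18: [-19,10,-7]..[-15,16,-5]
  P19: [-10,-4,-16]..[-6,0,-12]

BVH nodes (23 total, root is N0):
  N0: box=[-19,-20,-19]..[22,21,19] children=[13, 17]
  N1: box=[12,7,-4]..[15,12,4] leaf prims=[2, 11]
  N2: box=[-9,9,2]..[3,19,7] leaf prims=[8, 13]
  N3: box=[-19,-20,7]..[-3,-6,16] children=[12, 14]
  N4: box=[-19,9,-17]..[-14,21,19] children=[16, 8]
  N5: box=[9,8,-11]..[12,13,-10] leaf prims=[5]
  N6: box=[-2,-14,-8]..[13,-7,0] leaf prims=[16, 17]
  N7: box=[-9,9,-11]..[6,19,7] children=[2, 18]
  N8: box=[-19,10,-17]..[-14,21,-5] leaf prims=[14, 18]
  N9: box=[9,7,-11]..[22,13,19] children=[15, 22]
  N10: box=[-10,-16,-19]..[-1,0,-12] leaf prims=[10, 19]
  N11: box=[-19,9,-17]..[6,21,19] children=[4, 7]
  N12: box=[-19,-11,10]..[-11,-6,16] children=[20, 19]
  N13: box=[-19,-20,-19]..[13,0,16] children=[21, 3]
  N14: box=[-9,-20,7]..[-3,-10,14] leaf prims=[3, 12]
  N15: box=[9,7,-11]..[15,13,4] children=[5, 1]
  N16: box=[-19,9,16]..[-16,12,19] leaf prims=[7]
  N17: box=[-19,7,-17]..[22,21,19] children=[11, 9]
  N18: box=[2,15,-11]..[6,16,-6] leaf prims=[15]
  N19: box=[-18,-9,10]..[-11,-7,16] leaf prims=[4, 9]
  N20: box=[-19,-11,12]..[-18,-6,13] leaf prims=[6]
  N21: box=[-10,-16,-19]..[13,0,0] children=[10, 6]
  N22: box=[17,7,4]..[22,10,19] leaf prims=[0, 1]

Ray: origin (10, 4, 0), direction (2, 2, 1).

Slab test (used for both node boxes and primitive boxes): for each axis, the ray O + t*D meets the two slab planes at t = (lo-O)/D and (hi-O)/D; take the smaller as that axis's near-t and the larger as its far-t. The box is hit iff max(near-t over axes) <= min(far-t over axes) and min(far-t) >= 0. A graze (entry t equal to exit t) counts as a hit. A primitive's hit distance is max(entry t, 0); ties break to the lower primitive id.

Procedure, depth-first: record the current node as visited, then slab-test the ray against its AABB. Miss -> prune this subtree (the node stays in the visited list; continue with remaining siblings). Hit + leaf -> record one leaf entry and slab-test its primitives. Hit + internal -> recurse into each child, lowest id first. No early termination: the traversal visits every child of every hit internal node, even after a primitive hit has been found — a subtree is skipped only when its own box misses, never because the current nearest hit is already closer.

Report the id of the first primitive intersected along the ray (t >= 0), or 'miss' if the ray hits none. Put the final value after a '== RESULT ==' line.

Trace the traversal:
N0 x:[-29/2,6] y:[-12,17/2] z:[-19,19] -> hit [-12,6], descend [13, 17]
  N13 x:[-29/2,3/2] y:[-12,-2] z:[-19,16] -> miss, prune
  N17 x:[-29/2,6] y:[3/2,17/2] z:[-17,19] -> hit [3/2,6], descend [9, 11]
    N9 x:[-1/2,6] y:[3/2,9/2] z:[-11,19] -> hit [3/2,9/2], descend [15, 22]
      N15 x:[-1/2,5/2] y:[3/2,9/2] z:[-11,4] -> hit [3/2,5/2], descend [1, 5]
        N1 x:[1,5/2] y:[3/2,4] z:[-4,4] -> hit [3/2,5/2] leaf, test {P2@t=3/2, P11@t=2}
        N5 x:[-1/2,1] y:[2,9/2] z:[-11,-10] -> miss, prune
      N22 x:[7/2,6] y:[3/2,3] z:[4,19] -> miss, prune
    N11 x:[-29/2,-2] y:[5/2,17/2] z:[-17,19] -> miss, prune

order=[0, 13, 17, 9, 15, 1, 5, 22, 11]  |boxes|=9  |leaves|=1  hit=P2

== RESULT ==
2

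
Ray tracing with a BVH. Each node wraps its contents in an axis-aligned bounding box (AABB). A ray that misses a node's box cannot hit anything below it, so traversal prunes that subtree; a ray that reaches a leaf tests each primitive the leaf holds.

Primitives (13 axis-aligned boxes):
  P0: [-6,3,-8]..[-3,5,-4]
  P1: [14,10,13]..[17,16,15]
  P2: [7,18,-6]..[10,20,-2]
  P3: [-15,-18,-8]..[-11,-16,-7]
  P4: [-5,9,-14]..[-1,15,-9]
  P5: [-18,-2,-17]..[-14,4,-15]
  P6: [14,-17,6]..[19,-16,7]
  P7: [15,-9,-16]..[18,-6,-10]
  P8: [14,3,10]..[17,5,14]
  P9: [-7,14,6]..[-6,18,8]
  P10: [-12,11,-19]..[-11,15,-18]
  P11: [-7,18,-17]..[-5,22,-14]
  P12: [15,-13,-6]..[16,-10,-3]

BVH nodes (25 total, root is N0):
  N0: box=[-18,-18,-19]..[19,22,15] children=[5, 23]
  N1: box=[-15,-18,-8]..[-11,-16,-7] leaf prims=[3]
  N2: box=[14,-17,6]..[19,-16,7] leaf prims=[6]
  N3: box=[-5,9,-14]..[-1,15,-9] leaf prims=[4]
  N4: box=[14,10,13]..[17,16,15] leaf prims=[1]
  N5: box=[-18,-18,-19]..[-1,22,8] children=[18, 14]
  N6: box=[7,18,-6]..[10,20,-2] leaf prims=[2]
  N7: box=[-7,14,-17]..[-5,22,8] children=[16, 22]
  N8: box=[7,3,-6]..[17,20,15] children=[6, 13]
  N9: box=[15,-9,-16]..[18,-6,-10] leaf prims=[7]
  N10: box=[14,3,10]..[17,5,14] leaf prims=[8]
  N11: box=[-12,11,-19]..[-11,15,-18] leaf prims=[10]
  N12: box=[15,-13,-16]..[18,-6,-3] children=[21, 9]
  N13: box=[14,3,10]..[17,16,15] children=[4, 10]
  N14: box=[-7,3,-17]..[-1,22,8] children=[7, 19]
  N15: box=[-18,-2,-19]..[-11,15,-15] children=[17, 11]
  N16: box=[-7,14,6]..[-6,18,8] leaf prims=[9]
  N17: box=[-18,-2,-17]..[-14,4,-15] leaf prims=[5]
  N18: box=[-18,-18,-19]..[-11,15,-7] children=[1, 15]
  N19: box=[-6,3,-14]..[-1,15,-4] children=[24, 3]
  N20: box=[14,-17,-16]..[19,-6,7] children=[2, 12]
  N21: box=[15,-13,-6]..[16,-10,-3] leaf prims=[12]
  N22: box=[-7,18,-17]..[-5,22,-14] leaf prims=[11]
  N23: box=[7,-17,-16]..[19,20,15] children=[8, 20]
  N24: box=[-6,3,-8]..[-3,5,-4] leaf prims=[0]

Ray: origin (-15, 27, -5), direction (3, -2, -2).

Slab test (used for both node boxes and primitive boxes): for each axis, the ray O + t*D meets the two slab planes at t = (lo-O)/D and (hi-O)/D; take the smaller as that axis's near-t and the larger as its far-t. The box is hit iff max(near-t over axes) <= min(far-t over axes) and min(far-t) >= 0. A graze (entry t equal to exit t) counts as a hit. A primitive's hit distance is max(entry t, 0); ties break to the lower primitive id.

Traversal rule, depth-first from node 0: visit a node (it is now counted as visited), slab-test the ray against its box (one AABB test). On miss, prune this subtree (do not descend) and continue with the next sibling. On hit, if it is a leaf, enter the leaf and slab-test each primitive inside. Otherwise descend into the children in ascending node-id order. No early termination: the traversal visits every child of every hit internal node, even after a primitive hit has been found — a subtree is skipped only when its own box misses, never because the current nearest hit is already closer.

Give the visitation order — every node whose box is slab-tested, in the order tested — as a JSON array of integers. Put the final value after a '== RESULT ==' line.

Walk:
N0 x:[-1,34/3] y:[5/2,45/2] z:[-10,7] -> hit [5/2,7], descend [5, 23]
  N5 x:[-1,14/3] y:[5/2,45/2] z:[-13/2,7] -> hit [5/2,14/3], descend [14, 18]
    N14 x:[8/3,14/3] y:[5/2,12] z:[-13/2,6] -> hit [8/3,14/3], descend [7, 19]
      N7 x:[8/3,10/3] y:[5/2,13/2] z:[-13/2,6] -> hit [8/3,10/3], descend [16, 22]
        N16 x:[8/3,3] y:[9/2,13/2] z:[-13/2,-11/2] -> miss, prune
        N22 x:[8/3,10/3] y:[5/2,9/2] z:[9/2,6] -> miss, prune
      N19 x:[3,14/3] y:[6,12] z:[-1/2,9/2] -> miss, prune
    N18 x:[-1,4/3] y:[6,45/2] z:[1,7] -> miss, prune
  N23 x:[22/3,34/3] y:[7/2,22] z:[-10,11/2] -> miss, prune

Summary -> nodes [0, 5, 14, 7, 16, 22, 19, 18, 23]; box-tests=9; leaf-entries=0; first=miss

== RESULT ==
[0, 5, 14, 7, 16, 22, 19, 18, 23]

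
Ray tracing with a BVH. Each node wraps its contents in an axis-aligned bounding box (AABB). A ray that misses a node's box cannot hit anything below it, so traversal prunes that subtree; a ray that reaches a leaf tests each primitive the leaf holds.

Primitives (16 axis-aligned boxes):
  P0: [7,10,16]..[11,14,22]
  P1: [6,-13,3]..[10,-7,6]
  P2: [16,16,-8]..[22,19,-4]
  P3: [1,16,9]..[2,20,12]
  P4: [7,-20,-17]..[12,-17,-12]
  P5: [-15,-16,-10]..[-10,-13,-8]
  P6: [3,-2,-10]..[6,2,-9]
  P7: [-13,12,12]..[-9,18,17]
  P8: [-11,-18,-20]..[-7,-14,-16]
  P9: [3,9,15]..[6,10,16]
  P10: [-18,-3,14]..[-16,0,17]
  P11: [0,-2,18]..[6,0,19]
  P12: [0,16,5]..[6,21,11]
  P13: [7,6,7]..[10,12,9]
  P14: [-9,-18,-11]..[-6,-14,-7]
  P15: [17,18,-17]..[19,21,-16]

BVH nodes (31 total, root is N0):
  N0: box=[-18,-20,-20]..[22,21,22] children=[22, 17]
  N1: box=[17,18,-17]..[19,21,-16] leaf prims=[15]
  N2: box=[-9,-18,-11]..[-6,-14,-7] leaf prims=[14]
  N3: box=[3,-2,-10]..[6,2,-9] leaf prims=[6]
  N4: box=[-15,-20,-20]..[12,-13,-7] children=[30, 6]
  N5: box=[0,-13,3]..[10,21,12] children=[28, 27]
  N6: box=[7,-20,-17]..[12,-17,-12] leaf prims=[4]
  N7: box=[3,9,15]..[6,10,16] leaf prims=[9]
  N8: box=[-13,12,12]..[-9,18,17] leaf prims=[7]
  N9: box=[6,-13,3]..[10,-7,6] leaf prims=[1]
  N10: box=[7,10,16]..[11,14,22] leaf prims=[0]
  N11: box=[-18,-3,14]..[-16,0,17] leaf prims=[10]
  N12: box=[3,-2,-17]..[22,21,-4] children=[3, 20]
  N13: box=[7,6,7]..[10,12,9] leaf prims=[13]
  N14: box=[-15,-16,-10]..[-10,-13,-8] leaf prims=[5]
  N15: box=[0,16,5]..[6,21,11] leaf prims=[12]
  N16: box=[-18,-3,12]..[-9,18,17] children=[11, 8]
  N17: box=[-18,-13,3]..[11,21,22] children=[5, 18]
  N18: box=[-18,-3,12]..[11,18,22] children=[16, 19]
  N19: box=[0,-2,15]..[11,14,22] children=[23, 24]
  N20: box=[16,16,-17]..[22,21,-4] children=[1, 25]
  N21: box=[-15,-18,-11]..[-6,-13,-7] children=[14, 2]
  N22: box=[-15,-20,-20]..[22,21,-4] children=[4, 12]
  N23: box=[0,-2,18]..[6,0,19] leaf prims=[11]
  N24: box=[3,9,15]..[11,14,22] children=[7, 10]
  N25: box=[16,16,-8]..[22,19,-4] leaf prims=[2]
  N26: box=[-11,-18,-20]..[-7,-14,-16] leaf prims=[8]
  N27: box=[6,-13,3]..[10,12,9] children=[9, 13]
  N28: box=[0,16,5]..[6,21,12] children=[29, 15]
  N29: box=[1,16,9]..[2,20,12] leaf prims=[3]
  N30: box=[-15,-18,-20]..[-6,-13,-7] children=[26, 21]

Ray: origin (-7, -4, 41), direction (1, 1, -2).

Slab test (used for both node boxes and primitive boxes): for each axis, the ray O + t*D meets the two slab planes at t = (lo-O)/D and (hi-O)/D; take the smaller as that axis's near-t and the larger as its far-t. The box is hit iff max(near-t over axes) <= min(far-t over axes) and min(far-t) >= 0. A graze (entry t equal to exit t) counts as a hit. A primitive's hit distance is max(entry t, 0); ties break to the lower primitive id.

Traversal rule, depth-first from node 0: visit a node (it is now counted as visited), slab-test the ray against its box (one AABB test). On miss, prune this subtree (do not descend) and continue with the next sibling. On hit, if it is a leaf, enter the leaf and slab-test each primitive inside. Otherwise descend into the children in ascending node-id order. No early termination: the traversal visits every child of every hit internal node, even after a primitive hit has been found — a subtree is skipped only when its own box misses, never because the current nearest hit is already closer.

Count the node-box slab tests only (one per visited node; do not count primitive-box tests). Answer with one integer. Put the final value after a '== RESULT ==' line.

Trace the traversal:
N0 x:[-11,29] y:[-16,25] z:[19/2,61/2] -> hit [19/2,25], descend [17, 22]
  N17 x:[-11,18] y:[-9,25] z:[19/2,19] -> hit [19/2,18], descend [5, 18]
    N5 x:[7,17] y:[-9,25] z:[29/2,19] -> hit [29/2,17], descend [27, 28]
      N27 x:[13,17] y:[-9,16] z:[16,19] -> hit [16,16], descend [9, 13]
        N9 x:[13,17] y:[-9,-3] z:[35/2,19] -> miss, prune
        N13 x:[14,17] y:[10,16] z:[16,17] -> hit [16,16] leaf, test {P13@t=16}
      N28 x:[7,13] y:[20,25] z:[29/2,18] -> miss, prune
    N18 x:[-11,18] y:[1,22] z:[19/2,29/2] -> hit [19/2,29/2], descend [16, 19]
      N16 x:[-11,-2] y:[1,22] z:[12,29/2] -> miss, prune
      N19 x:[7,18] y:[2,18] z:[19/2,13] -> hit [19/2,13], descend [23, 24]
        N23 x:[7,13] y:[2,4] z:[11,23/2] -> miss, prune
        N24 x:[10,18] y:[13,18] z:[19/2,13] -> hit [13,13], descend [7, 10]
          N7 x:[10,13] y:[13,14] z:[25/2,13] -> hit [13,13] leaf, test {P9@t=13}
          N10 x:[14,18] y:[14,18] z:[19/2,25/2] -> miss, prune
  N22 x:[-8,29] y:[-16,25] z:[45/2,61/2] -> hit [45/2,25], descend [4, 12]
    N4 x:[-8,19] y:[-16,-9] z:[24,61/2] -> miss, prune
    N12 x:[10,29] y:[2,25] z:[45/2,29] -> hit [45/2,25], descend [3, 20]
      N3 x:[10,13] y:[2,6] z:[25,51/2] -> miss, prune
      N20 x:[23,29] y:[20,25] z:[45/2,29] -> hit [23,25], descend [1, 25]
        N1 x:[24,26] y:[22,25] z:[57/2,29] -> miss, prune
        N25 x:[23,29] y:[20,23] z:[45/2,49/2] -> hit [23,23] leaf, test {P2@t=23}

order=[0, 17, 5, 27, 9, 13, 28, 18, 16, 19, 23, 24, 7, 10, 22, 4, 12, 3, 20, 1, 25]  |boxes|=21  |leaves|=3  hit=P9

== RESULT ==
21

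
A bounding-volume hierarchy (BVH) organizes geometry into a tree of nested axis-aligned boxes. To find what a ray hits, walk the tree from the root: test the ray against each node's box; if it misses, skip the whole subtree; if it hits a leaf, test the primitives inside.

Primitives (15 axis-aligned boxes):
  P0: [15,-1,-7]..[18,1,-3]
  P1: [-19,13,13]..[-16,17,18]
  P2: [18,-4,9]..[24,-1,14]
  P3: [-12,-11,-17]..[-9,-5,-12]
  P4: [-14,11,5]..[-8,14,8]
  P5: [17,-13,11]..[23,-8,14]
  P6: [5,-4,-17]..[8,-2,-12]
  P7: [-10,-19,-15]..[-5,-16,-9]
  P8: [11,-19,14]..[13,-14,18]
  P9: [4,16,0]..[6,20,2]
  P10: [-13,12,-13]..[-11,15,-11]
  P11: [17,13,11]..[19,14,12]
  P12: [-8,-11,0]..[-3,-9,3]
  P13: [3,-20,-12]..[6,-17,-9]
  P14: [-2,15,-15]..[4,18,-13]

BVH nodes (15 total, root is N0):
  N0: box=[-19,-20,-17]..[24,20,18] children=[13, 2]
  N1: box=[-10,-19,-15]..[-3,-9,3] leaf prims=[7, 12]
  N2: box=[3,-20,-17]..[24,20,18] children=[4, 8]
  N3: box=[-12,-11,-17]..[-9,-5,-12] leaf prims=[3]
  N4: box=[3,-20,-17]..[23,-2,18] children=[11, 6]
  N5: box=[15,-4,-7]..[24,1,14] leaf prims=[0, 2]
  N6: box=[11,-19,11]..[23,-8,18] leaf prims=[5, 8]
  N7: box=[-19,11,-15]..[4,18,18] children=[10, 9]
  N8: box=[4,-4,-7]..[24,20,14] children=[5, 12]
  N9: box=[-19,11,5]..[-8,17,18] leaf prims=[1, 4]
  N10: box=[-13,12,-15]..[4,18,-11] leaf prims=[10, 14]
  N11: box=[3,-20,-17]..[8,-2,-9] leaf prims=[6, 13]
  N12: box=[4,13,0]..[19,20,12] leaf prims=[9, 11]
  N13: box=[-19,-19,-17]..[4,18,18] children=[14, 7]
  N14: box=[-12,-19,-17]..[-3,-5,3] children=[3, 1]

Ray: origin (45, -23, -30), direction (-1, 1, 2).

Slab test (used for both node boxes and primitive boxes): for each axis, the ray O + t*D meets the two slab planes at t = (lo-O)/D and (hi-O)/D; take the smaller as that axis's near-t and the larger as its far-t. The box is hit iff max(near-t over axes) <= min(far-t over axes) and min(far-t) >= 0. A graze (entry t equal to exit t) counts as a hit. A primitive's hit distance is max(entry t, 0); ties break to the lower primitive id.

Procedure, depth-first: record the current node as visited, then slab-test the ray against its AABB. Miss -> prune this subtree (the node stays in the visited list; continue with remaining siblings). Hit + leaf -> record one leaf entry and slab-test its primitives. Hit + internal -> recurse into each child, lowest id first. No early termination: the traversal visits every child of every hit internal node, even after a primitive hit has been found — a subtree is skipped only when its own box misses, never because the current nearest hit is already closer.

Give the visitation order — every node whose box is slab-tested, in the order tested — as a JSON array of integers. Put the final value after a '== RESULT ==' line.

Walk:
N0 x:[21,64] y:[3,43] z:[13/2,24] -> hit [21,24], descend [2, 13]
  N2 x:[21,42] y:[3,43] z:[13/2,24] -> hit [21,24], descend [4, 8]
    N4 x:[22,42] y:[3,21] z:[13/2,24] -> miss, prune
    N8 x:[21,41] y:[19,43] z:[23/2,22] -> hit [21,22], descend [5, 12]
      N5 x:[21,30] y:[19,24] z:[23/2,22] -> hit [21,22] leaf, test {P0(miss), P2@t=21}
      N12 x:[26,41] y:[36,43] z:[15,21] -> miss, prune
  N13 x:[41,64] y:[4,41] z:[13/2,24] -> miss, prune

order=[0, 2, 4, 8, 5, 12, 13]  |boxes|=7  |leaves|=1  hit=P2

== RESULT ==
[0, 2, 4, 8, 5, 12, 13]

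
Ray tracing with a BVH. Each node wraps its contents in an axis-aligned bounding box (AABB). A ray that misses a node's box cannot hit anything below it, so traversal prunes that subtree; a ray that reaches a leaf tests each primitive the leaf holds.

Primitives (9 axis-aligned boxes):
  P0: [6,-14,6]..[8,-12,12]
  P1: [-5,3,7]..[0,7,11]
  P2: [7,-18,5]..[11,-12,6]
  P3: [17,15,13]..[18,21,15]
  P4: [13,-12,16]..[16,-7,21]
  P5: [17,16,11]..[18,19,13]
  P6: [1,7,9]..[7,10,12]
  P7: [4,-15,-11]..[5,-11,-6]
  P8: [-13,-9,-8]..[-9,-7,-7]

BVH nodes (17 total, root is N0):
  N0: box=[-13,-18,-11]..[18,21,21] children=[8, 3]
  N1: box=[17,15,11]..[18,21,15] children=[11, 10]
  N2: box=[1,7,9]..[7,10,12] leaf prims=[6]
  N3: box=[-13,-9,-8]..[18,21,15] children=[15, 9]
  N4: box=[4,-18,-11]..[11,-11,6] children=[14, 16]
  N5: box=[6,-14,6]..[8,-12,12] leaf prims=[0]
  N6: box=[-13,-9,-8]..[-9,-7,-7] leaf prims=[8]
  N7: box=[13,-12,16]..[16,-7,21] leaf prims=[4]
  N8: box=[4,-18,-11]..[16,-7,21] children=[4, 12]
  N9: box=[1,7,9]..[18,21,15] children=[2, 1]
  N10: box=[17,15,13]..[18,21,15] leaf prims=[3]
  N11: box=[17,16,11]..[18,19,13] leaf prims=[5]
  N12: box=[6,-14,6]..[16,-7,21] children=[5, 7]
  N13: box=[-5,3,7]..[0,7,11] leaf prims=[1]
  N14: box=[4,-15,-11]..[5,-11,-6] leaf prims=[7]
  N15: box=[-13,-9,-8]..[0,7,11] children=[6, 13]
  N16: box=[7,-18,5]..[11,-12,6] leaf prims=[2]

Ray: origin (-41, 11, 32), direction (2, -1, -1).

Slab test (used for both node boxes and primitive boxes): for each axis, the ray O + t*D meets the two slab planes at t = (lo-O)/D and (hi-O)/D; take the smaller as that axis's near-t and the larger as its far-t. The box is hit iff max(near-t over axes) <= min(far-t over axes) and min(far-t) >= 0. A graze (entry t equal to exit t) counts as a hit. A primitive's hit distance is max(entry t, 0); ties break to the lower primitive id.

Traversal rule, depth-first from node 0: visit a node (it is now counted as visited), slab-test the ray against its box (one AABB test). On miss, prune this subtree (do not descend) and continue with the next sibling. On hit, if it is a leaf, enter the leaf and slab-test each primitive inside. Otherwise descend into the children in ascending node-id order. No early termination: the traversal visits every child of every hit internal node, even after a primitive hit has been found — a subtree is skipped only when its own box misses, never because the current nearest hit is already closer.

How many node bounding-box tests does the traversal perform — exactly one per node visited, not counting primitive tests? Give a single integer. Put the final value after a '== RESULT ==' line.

Traverse from the root:
N0 x:[14,59/2] y:[-10,29] z:[11,43] -> hit [14,29], descend [3, 8]
  N3 x:[14,59/2] y:[-10,20] z:[17,40] -> hit [17,20], descend [9, 15]
    N9 x:[21,59/2] y:[-10,4] z:[17,23] -> miss, prune
    N15 x:[14,41/2] y:[4,20] z:[21,40] -> miss, prune
  N8 x:[45/2,57/2] y:[18,29] z:[11,43] -> hit [45/2,57/2], descend [4, 12]
    N4 x:[45/2,26] y:[22,29] z:[26,43] -> hit [26,26], descend [14, 16]
      N14 x:[45/2,23] y:[22,26] z:[38,43] -> miss, prune
      N16 x:[24,26] y:[23,29] z:[26,27] -> hit [26,26] leaf, test {P2@t=26}
    N12 x:[47/2,57/2] y:[18,25] z:[11,26] -> hit [47/2,25], descend [5, 7]
      N5 x:[47/2,49/2] y:[23,25] z:[20,26] -> hit [47/2,49/2] leaf, test {P0@t=47/2}
      N7 x:[27,57/2] y:[18,23] z:[11,16] -> miss, prune

Visited [0, 3, 9, 15, 8, 4, 14, 16, 12, 5, 7]. Tests: 11 box, 2 leaf. Nearest: P0.

== RESULT ==
11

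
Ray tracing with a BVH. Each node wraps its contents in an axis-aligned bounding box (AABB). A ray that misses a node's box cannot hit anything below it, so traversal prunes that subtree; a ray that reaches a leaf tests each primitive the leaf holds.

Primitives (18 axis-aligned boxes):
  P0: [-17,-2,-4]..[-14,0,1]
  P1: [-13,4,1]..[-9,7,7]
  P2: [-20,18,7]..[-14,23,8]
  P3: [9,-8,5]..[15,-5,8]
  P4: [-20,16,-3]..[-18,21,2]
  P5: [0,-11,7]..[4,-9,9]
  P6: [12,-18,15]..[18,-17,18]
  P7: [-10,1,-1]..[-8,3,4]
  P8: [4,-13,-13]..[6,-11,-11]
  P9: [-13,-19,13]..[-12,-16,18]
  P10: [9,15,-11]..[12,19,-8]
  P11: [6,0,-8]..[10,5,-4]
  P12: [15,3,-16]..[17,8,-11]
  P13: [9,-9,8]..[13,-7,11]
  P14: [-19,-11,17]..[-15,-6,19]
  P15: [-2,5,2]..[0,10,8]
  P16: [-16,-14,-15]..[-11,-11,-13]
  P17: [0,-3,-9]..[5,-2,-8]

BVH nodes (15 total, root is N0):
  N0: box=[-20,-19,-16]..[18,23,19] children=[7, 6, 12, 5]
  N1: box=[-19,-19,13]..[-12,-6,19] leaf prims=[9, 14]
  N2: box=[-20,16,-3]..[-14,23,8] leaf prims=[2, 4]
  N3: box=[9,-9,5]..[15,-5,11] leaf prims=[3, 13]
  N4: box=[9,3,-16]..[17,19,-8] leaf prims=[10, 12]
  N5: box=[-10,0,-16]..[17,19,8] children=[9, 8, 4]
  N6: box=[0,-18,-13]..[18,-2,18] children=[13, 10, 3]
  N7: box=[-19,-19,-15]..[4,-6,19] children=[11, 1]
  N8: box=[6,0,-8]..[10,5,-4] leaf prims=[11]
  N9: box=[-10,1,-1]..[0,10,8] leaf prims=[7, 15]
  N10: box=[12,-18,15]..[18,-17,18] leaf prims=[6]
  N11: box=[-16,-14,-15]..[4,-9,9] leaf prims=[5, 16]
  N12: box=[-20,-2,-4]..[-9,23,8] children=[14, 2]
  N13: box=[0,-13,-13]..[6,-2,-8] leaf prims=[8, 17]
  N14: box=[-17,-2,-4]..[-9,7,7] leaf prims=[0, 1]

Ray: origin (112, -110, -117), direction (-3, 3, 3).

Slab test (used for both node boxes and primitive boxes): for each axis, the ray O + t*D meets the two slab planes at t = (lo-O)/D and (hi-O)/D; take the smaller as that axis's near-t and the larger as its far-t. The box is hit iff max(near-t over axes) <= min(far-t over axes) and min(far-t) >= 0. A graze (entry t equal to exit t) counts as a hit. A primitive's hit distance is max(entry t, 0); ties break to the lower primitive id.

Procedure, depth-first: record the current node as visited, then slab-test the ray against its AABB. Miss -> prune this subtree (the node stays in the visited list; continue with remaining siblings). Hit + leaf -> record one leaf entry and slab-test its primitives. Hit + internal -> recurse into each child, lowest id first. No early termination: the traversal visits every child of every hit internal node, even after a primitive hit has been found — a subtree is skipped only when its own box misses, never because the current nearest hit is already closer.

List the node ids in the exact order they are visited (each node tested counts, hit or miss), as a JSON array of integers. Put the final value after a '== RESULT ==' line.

Traverse from the root:
N0 x:[94/3,44] y:[91/3,133/3] z:[101/3,136/3] -> hit [101/3,44], descend [5, 6, 7, 12]
  N5 x:[95/3,122/3] y:[110/3,43] z:[101/3,125/3] -> hit [110/3,122/3], descend [4, 8, 9]
    N4 x:[95/3,103/3] y:[113/3,43] z:[101/3,109/3] -> miss, prune
    N8 x:[34,106/3] y:[110/3,115/3] z:[109/3,113/3] -> miss, prune
    N9 x:[112/3,122/3] y:[37,40] z:[116/3,125/3] -> hit [116/3,40] leaf, test {P7(miss), P15(miss)}
  N6 x:[94/3,112/3] y:[92/3,36] z:[104/3,45] -> hit [104/3,36], descend [3, 10, 13]
    N3 x:[97/3,103/3] y:[101/3,35] z:[122/3,128/3] -> miss, prune
    N10 x:[94/3,100/3] y:[92/3,31] z:[44,45] -> miss, prune
    N13 x:[106/3,112/3] y:[97/3,36] z:[104/3,109/3] -> hit [106/3,36] leaf, test {P8(miss), P17@t=36}
  N7 x:[36,131/3] y:[91/3,104/3] z:[34,136/3] -> miss, prune
  N12 x:[121/3,44] y:[36,133/3] z:[113/3,125/3] -> hit [121/3,125/3], descend [2, 14]
    N2 x:[42,44] y:[42,133/3] z:[38,125/3] -> miss, prune
    N14 x:[121/3,43] y:[36,39] z:[113/3,124/3] -> miss, prune

Visited [0, 5, 4, 8, 9, 6, 3, 10, 13, 7, 12, 2, 14]. Tests: 13 box, 2 leaf. Nearest: P17.

== RESULT ==
[0, 5, 4, 8, 9, 6, 3, 10, 13, 7, 12, 2, 14]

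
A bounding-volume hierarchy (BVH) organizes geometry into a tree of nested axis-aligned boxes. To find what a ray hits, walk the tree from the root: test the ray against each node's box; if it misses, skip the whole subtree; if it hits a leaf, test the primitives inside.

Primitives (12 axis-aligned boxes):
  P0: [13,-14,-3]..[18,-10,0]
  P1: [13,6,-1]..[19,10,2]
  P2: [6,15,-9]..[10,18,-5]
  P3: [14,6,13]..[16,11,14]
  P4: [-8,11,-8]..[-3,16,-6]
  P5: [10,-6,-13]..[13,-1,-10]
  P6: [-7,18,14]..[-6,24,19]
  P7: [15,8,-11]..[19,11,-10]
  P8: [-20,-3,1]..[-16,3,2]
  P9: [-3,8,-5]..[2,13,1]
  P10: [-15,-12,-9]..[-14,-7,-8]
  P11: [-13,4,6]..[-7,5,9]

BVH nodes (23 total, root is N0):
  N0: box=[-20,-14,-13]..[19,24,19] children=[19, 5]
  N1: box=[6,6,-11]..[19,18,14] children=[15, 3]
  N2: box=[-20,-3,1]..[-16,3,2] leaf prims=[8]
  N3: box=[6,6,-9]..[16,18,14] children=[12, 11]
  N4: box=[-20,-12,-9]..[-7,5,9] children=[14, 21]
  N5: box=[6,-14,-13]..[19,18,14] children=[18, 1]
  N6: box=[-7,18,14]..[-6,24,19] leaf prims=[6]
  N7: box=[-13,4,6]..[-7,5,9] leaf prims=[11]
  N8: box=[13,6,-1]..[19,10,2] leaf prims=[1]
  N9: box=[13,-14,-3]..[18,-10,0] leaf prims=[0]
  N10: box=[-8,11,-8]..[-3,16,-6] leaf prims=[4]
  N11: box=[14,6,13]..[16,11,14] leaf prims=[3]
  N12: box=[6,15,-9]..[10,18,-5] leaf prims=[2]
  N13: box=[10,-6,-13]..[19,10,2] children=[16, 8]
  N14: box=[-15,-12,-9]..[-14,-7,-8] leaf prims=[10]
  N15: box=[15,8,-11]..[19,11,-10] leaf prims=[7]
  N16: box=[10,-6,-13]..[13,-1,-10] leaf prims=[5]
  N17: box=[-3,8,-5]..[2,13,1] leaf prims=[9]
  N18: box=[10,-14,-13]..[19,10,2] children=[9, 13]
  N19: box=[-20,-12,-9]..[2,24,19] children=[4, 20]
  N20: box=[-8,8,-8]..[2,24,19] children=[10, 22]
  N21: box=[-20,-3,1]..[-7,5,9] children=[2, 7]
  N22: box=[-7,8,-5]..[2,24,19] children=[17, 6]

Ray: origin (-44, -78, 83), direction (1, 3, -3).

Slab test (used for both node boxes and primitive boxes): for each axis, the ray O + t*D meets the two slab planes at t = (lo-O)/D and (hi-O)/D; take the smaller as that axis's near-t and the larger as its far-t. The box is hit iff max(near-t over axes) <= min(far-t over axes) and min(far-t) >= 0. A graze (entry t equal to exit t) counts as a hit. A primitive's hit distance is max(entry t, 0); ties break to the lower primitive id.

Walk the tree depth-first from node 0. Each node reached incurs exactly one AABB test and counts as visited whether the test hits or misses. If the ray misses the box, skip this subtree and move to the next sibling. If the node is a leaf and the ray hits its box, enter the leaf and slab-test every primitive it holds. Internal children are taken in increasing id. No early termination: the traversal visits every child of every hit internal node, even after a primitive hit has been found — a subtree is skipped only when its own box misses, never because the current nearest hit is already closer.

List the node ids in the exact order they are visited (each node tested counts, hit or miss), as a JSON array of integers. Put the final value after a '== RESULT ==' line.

Walk:
N0 x:[24,63] y:[64/3,34] z:[64/3,32] -> hit [24,32], descend [5, 19]
  N5 x:[50,63] y:[64/3,32] z:[23,32] -> miss, prune
  N19 x:[24,46] y:[22,34] z:[64/3,92/3] -> hit [24,92/3], descend [4, 20]
    N4 x:[24,37] y:[22,83/3] z:[74/3,92/3] -> hit [74/3,83/3], descend [14, 21]
      N14 x:[29,30] y:[22,71/3] z:[91/3,92/3] -> miss, prune
      N21 x:[24,37] y:[25,83/3] z:[74/3,82/3] -> hit [25,82/3], descend [2, 7]
        N2 x:[24,28] y:[25,27] z:[27,82/3] -> hit [27,27] leaf, test {P8@t=27}
        N7 x:[31,37] y:[82/3,83/3] z:[74/3,77/3] -> miss, prune
    N20 x:[36,46] y:[86/3,34] z:[64/3,91/3] -> miss, prune

9 AABB tests over nodes [0, 5, 19, 4, 14, 21, 2, 7, 20]; 1 leaf entered; closest P8.

== RESULT ==
[0, 5, 19, 4, 14, 21, 2, 7, 20]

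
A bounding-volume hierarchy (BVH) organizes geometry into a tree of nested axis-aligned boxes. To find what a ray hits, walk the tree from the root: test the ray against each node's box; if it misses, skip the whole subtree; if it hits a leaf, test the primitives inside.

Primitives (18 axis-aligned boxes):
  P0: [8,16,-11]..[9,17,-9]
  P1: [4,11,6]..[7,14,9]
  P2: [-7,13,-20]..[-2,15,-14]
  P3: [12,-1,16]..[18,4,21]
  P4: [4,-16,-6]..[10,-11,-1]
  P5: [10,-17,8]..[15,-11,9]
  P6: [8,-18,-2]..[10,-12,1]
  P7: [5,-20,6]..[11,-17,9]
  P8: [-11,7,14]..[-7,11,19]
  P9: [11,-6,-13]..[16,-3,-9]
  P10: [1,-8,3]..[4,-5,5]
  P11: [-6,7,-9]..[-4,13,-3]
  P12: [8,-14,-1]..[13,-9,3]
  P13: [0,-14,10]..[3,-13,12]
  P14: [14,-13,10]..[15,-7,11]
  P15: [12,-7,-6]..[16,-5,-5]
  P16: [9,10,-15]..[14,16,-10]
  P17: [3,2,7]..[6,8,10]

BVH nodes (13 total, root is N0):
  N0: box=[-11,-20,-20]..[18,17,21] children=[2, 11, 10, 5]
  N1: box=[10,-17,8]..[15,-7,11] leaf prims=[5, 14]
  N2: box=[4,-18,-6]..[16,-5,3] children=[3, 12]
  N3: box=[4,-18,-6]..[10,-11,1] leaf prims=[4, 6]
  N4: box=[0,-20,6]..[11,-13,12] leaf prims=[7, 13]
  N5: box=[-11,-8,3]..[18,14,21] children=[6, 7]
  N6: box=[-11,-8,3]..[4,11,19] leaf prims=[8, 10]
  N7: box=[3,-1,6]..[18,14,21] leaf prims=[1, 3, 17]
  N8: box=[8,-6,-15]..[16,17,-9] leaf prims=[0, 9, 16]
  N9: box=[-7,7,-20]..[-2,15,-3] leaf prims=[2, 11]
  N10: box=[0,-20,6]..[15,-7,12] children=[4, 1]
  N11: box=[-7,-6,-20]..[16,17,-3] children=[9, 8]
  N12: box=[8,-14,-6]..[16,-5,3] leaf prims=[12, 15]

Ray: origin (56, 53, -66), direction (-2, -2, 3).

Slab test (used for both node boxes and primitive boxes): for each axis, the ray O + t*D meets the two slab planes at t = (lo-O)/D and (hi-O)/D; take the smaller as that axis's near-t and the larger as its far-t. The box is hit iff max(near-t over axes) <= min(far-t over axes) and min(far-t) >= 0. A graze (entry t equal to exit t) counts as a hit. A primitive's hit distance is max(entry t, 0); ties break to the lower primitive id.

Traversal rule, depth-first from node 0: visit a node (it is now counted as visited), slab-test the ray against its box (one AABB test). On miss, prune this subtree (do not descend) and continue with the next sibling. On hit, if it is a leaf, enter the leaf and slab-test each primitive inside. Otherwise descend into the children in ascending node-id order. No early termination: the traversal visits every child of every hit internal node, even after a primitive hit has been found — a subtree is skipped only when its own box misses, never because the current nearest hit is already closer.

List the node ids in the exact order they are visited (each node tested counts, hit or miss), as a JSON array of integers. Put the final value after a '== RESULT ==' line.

Trace the traversal:
N0 x:[19,67/2] y:[18,73/2] z:[46/3,29] -> hit [19,29], descend [2, 5, 10, 11]
  N2 x:[20,26] y:[29,71/2] z:[20,23] -> miss, prune
  N5 x:[19,67/2] y:[39/2,61/2] z:[23,29] -> hit [23,29], descend [6, 7]
    N6 x:[26,67/2] y:[21,61/2] z:[23,85/3] -> hit [26,85/3] leaf, test {P8(miss), P10(miss)}
    N7 x:[19,53/2] y:[39/2,27] z:[24,29] -> hit [24,53/2] leaf, test {P1(miss), P3(miss), P17@t=25}
  N10 x:[41/2,28] y:[30,73/2] z:[24,26] -> miss, prune
  N11 x:[20,63/2] y:[18,59/2] z:[46/3,21] -> hit [20,21], descend [8, 9]
    N8 x:[20,24] y:[18,59/2] z:[17,19] -> miss, prune
    N9 x:[29,63/2] y:[19,23] z:[46/3,21] -> miss, prune

order=[0, 2, 5, 6, 7, 10, 11, 8, 9]  |boxes|=9  |leaves|=2  hit=P17

== RESULT ==
[0, 2, 5, 6, 7, 10, 11, 8, 9]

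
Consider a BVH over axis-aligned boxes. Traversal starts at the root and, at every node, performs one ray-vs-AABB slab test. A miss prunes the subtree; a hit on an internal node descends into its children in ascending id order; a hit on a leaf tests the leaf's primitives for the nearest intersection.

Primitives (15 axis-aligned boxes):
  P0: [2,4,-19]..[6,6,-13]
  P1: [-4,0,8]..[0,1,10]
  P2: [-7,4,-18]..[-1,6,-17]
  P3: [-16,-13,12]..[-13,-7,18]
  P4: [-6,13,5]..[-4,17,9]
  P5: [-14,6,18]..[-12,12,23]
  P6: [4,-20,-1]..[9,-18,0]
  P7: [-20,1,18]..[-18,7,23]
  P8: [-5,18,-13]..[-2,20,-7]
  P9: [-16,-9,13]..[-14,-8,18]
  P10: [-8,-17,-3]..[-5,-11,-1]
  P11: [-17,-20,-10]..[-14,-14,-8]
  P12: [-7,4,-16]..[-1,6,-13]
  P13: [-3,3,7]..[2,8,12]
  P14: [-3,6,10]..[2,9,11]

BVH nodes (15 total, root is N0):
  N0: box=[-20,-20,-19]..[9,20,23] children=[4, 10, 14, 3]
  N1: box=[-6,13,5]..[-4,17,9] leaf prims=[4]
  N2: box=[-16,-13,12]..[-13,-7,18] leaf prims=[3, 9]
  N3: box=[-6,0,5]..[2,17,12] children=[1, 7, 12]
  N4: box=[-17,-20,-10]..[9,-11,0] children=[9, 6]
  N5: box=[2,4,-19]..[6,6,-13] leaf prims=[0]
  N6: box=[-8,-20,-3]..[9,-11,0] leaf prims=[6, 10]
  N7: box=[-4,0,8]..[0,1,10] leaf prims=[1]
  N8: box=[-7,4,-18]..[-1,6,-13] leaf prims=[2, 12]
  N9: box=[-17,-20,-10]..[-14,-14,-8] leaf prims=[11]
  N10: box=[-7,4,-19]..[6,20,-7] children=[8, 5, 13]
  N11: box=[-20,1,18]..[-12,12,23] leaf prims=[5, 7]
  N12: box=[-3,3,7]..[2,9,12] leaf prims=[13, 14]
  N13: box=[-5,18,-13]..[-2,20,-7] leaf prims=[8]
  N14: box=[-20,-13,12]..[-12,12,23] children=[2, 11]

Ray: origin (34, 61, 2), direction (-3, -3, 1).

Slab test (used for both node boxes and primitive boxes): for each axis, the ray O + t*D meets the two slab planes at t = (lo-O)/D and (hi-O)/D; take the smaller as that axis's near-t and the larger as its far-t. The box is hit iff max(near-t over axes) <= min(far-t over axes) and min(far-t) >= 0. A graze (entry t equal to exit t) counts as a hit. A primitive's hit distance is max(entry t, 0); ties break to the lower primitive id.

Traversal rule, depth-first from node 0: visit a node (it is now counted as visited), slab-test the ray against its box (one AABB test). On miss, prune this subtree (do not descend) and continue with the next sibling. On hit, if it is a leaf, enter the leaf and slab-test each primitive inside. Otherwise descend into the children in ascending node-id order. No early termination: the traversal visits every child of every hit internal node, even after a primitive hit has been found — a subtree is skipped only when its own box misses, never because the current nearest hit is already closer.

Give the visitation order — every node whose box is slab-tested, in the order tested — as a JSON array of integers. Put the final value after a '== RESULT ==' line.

Trace the traversal:
N0 x:[25/3,18] y:[41/3,27] z:[-21,21] -> hit [41/3,18], descend [3, 4, 10, 14]
  N3 x:[32/3,40/3] y:[44/3,61/3] z:[3,10] -> miss, prune
  N4 x:[25/3,17] y:[24,27] z:[-12,-2] -> miss, prune
  N10 x:[28/3,41/3] y:[41/3,19] z:[-21,-9] -> miss, prune
  N14 x:[46/3,18] y:[49/3,74/3] z:[10,21] -> hit [49/3,18], descend [2, 11]
    N2 x:[47/3,50/3] y:[68/3,74/3] z:[10,16] -> miss, prune
    N11 x:[46/3,18] y:[49/3,20] z:[16,21] -> hit [49/3,18] leaf, test {P5(miss), P7@t=18}

order=[0, 3, 4, 10, 14, 2, 11]  |boxes|=7  |leaves|=1  hit=P7

== RESULT ==
[0, 3, 4, 10, 14, 2, 11]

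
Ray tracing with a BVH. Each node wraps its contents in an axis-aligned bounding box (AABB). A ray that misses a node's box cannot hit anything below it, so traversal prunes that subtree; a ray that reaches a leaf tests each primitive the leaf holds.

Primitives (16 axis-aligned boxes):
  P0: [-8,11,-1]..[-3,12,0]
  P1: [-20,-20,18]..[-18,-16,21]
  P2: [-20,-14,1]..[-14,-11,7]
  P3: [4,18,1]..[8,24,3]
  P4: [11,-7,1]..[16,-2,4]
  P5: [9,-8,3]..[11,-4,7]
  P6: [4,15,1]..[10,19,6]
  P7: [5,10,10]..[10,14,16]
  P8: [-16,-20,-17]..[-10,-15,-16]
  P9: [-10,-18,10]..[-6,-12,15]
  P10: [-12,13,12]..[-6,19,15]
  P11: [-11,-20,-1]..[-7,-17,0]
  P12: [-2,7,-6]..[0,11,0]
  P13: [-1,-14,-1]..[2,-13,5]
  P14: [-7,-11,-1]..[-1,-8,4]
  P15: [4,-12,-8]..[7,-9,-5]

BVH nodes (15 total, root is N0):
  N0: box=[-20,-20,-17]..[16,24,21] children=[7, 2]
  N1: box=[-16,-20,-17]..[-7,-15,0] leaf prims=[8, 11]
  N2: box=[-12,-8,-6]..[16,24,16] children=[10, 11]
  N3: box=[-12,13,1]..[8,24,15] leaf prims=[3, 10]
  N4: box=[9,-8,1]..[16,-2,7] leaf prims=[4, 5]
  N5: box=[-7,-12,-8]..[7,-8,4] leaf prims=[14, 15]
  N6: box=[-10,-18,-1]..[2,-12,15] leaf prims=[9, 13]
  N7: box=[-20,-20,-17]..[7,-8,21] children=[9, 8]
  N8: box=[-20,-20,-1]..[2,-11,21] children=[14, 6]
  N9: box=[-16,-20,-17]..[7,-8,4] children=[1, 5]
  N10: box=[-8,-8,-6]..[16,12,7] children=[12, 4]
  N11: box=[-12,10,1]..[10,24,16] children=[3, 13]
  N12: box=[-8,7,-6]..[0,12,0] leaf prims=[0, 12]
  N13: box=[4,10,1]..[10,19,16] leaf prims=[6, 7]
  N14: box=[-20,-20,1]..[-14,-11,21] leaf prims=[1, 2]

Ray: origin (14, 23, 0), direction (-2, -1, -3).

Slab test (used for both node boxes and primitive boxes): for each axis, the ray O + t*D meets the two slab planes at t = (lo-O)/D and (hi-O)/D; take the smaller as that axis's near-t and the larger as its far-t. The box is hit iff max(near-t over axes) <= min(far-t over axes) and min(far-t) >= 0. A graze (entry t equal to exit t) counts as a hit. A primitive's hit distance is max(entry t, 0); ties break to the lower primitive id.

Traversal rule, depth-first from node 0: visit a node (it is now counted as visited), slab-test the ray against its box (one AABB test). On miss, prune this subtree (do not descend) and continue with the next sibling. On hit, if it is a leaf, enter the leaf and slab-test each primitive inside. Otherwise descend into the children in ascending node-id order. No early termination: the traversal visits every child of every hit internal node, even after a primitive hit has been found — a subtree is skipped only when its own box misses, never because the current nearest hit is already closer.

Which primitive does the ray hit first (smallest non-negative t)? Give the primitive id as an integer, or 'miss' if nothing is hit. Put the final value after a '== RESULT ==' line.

Trace the traversal:
N0 x:[-1,17] y:[-1,43] z:[-7,17/3] -> hit [-1,17/3], descend [2, 7]
  N2 x:[-1,13] y:[-1,31] z:[-16/3,2] -> hit [-1,2], descend [10, 11]
    N10 x:[-1,11] y:[11,31] z:[-7/3,2] -> miss, prune
    N11 x:[2,13] y:[-1,13] z:[-16/3,-1/3] -> miss, prune
  N7 x:[7/2,17] y:[31,43] z:[-7,17/3] -> miss, prune

order=[0, 2, 10, 11, 7]  |boxes|=5  |leaves|=0  hit=miss

== RESULT ==
miss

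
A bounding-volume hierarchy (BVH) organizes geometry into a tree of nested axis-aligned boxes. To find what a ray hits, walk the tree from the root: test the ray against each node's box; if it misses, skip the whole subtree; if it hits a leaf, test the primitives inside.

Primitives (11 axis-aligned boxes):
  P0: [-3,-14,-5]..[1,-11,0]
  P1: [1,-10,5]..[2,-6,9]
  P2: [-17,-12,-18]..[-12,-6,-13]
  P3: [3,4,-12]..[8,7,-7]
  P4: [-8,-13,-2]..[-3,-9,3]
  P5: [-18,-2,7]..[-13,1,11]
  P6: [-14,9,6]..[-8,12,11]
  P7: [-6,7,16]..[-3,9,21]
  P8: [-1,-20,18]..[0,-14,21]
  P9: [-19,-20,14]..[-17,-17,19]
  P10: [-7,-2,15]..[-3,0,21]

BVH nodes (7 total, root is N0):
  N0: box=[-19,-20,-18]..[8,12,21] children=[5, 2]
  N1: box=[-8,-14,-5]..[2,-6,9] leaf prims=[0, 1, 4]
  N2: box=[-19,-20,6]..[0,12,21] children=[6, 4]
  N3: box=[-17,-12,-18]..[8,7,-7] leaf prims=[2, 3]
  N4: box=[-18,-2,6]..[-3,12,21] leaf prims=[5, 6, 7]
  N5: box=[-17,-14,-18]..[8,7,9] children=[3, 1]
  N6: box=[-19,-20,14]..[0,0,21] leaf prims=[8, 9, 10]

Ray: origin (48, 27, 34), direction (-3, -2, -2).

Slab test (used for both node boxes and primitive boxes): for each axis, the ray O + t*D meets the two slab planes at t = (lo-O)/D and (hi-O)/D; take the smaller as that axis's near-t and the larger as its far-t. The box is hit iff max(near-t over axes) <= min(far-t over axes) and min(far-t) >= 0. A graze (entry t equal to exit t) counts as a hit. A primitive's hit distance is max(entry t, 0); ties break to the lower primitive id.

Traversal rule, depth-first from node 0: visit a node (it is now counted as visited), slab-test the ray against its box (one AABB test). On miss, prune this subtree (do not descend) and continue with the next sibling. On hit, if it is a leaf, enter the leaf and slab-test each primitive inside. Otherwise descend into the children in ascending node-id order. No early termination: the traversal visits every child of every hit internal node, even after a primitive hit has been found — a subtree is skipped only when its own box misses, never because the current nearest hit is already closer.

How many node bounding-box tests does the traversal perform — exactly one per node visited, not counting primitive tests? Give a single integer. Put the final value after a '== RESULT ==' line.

Walk:
N0 x:[40/3,67/3] y:[15/2,47/2] z:[13/2,26] -> hit [40/3,67/3], descend [2, 5]
  N2 x:[16,67/3] y:[15/2,47/2] z:[13/2,14] -> miss, prune
  N5 x:[40/3,65/3] y:[10,41/2] z:[25/2,26] -> hit [40/3,41/2], descend [1, 3]
    N1 x:[46/3,56/3] y:[33/2,41/2] z:[25/2,39/2] -> hit [33/2,56/3] leaf, test {P0(miss), P1(miss), P4@t=18}
    N3 x:[40/3,65/3] y:[10,39/2] z:[41/2,26] -> miss, prune

Summary -> nodes [0, 2, 5, 1, 3]; box-tests=5; leaf-entries=1; first=P4

== RESULT ==
5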